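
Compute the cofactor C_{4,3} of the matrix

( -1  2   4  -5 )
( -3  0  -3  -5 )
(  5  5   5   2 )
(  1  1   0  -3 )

-12

Delete row 4 and column 3; the remaining 3×3 submatrix is [-1 2 -5; -3 0 -5; 5 5 2].
Its determinant is 12.
The cofactor carries sign (−1)^(4+3) = −1, so C_{4,3} = −(12) = -12.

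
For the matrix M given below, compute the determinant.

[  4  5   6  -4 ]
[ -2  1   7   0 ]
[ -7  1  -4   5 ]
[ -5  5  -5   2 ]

Expand along row 2 (it has 1 zero):
  − (-2) · M_21   where M_21 = det([5 6 -4; 1 -4 5; 5 -5 2]) = 163
  + (1) · M_22   where M_22 = det([4 6 -4; -7 -4 5; -5 -5 2]) = -58
  − (7) · M_23   where M_23 = det([4 5 -4; -7 1 5; -5 5 2]) = -27
det = (-1)·(-2)·(163) + (+1)·(1)·(-58) + (-1)·(7)·(-27) = 457

457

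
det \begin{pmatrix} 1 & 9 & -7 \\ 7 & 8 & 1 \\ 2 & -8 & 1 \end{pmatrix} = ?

475

Expand along column 1:
  + 1 · |8 1; -8 1| = 1·(8 − (-8)) = 16
  − 7 · |9 -7; -8 1| = −7·(9 − 56) = 329
  + 2 · |9 -7; 8 1| = 2·(9 − (-56)) = 130
Sum: (16) + (329) + (130) = 475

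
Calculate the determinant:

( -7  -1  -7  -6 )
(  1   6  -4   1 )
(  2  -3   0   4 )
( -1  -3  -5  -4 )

-1230

Expand along row 3 (it has 1 zero):
  + (2) · M_31   where M_31 = det([-1 -7 -6; 6 -4 1; -3 -5 -4]) = 84
  − (-3) · M_32   where M_32 = det([-7 -7 -6; 1 -4 1; -1 -5 -4]) = -114
  − (4) · M_34   where M_34 = det([-7 -1 -7; 1 6 -4; -1 -3 -5]) = 264
det = (+1)·(2)·(84) + (-1)·(-3)·(-114) + (-1)·(4)·(264) = -1230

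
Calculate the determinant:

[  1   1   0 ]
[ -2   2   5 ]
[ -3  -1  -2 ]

Expand along column 3:
  − 5 · |1 1; -3 -1| = −5·(-1 − (-3)) = -10
  + (-2) · |1 1; -2 2| = (-2)·(2 − (-2)) = -8
Sum: (-10) + (-8) = -18

-18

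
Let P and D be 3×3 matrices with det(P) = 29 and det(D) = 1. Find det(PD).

29

det(PD) = det(P)·det(D) = (29)·(1) = 29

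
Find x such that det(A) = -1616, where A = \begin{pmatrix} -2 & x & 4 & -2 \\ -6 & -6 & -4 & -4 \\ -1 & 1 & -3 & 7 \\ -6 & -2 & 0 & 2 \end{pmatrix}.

x = 6

Expanding along the row containing x, det(A) is linear in x: det(A) = (-268)·x + (-8).
Set (-268)·x + (-8) = -1616  ⇒  (-268)·x = -1608  ⇒  x = 6.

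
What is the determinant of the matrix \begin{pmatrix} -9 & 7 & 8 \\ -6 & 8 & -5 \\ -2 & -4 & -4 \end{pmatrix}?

Expand along row 1:
  + (-9) · |8 -5; -4 -4| = (-9)·(-32 − 20) = 468
  − 7 · |-6 -5; -2 -4| = −7·(24 − 10) = -98
  + 8 · |-6 8; -2 -4| = 8·(24 − (-16)) = 320
Sum: (468) + (-98) + (320) = 690

The determinant is 690.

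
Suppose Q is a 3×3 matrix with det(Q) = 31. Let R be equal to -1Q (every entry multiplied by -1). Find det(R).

For a 3×3 matrix, det(-1Q) = (-1)^3·det(Q) = -1·det(Q).
det(R) = (-1)·(31) = -31

-31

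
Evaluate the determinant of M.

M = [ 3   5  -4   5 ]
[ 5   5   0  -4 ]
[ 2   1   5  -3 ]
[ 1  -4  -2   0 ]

The determinant is -855.

Expand along row 2 (it has 1 zero):
  − (5) · M_21   where M_21 = det([5 -4 5; 1 5 -3; -4 -2 0]) = 12
  + (5) · M_22   where M_22 = det([3 -4 5; 2 5 -3; 1 -2 0]) = -51
  + (-4) · M_24   where M_24 = det([3 5 -4; 2 1 5; 1 -4 -2]) = 135
det = (-1)·(5)·(12) + (+1)·(5)·(-51) + (+1)·(-4)·(135) = -855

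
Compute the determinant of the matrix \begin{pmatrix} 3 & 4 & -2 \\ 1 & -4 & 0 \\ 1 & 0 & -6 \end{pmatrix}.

88

Expand along row 2:
  − 1 · |4 -2; 0 -6| = −1·(-24 − 0) = 24
  + (-4) · |3 -2; 1 -6| = (-4)·(-18 − (-2)) = 64
Sum: (24) + (64) = 88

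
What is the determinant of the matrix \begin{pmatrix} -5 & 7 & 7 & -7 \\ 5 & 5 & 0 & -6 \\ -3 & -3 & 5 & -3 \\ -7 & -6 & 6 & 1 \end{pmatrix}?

-250

Expand along row 2 (it has 1 zero):
  − (5) · M_21   where M_21 = det([7 7 -7; -3 5 -3; -6 6 1]) = 224
  + (5) · M_22   where M_22 = det([-5 7 -7; -3 5 -3; -7 6 1]) = -66
  + (-6) · M_24   where M_24 = det([-5 7 7; -3 -3 5; -7 -6 6]) = -200
det = (-1)·(5)·(224) + (+1)·(5)·(-66) + (+1)·(-6)·(-200) = -250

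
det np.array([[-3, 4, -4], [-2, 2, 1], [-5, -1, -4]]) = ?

-79

Expand along column 1:
  + (-3) · |2 1; -1 -4| = (-3)·(-8 − (-1)) = 21
  − (-2) · |4 -4; -1 -4| = −(-2)·(-16 − 4) = -40
  + (-5) · |4 -4; 2 1| = (-5)·(4 − (-8)) = -60
Sum: (21) + (-40) + (-60) = -79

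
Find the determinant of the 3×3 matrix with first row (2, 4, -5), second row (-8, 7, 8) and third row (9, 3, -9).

261

Expand along row 1:
  + 2 · |7 8; 3 -9| = 2·(-63 − 24) = -174
  − 4 · |-8 8; 9 -9| = −4·(72 − 72) = 0
  + (-5) · |-8 7; 9 3| = (-5)·(-24 − 63) = 435
Sum: (-174) + (0) + (435) = 261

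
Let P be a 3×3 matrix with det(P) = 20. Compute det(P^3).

8000

det(P^3) = (det P)^3 = (20)^3 = 8000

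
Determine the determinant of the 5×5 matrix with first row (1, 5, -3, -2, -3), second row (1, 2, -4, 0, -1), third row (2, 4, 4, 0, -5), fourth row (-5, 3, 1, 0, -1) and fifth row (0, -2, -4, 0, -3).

Expand along column 4 (it has 4 zeros):
  − (-2) · M_14   where M_14 = det([1 2 -4 -1; 2 4 4 -5; -5 3 1 -1; 0 -2 -4 -3]) = 882
det = (-1)·(-2)·(882) = 1764

1764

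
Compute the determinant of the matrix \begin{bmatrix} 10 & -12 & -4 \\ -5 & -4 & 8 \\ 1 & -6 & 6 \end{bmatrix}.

Expand along column 1:
  + 10 · |-4 8; -6 6| = 10·(-24 − (-48)) = 240
  − (-5) · |-12 -4; -6 6| = −(-5)·(-72 − 24) = -480
  + 1 · |-12 -4; -4 8| = 1·(-96 − 16) = -112
Sum: (240) + (-480) + (-112) = -352

-352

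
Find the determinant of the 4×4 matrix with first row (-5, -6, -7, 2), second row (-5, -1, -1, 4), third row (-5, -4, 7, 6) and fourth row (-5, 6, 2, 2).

Expand along row 1:
  + (-5) · M_11   where M_11 = det([-1 -1 4; -4 7 6; 6 2 2]) = -246
  − (-6) · M_12   where M_12 = det([-5 -1 4; -5 7 6; -5 2 2]) = 110
  + (-7) · M_13   where M_13 = det([-5 -1 4; -5 -4 6; -5 6 2]) = 40
  − (2) · M_14   where M_14 = det([-5 -1 -1; -5 -4 7; -5 6 2]) = 325
det = (+1)·(-5)·(-246) + (-1)·(-6)·(110) + (+1)·(-7)·(40) + (-1)·(2)·(325) = 960

960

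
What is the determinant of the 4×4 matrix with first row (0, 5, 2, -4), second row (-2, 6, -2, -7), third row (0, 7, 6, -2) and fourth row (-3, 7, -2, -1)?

Expand along column 1 (it has 2 zeros):
  − (-2) · M_21   where M_21 = det([5 2 -4; 7 6 -2; 7 -2 -1]) = 160
  − (-3) · M_41   where M_41 = det([5 2 -4; 6 -2 -7; 7 6 -2]) = -44
det = (-1)·(-2)·(160) + (-1)·(-3)·(-44) = 188

188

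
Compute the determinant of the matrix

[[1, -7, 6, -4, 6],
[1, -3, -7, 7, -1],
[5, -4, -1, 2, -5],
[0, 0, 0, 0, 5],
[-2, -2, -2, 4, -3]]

Expand along row 4 (it has 4 zeros):
  − (5) · M_45   where M_45 = det([1 -7 6 -4; 1 -3 -7 7; 5 -4 -1 2; -2 -2 -2 4]) = 534
det = (-1)·(5)·(534) = -2670

-2670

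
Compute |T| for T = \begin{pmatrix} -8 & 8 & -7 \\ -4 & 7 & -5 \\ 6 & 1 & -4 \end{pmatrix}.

138

Expand along column 1:
  + (-8) · |7 -5; 1 -4| = (-8)·(-28 − (-5)) = 184
  − (-4) · |8 -7; 1 -4| = −(-4)·(-32 − (-7)) = -100
  + 6 · |8 -7; 7 -5| = 6·(-40 − (-49)) = 54
Sum: (184) + (-100) + (54) = 138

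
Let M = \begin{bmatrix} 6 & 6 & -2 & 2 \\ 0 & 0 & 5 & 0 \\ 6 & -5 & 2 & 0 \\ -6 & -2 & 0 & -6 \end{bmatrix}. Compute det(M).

Expand along row 2 (it has 3 zeros):
  − (5) · M_23   where M_23 = det([6 6 2; 6 -5 0; -6 -2 -6]) = 312
det = (-1)·(5)·(312) = -1560

|M| = -1560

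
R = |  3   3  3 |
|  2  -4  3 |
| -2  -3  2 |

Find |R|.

|R| = -69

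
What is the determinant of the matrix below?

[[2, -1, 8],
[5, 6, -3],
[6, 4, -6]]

Expand along row 1:
  + 2 · |6 -3; 4 -6| = 2·(-36 − (-12)) = -48
  − (-1) · |5 -3; 6 -6| = −(-1)·(-30 − (-18)) = -12
  + 8 · |5 6; 6 4| = 8·(20 − 36) = -128
Sum: (-48) + (-12) + (-128) = -188

The determinant is -188.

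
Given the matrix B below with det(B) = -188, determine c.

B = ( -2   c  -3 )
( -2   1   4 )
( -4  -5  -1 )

Expanding along the column containing c, det(B) is linear in c: det(B) = (-18)·c + (-80).
Set (-18)·c + (-80) = -188  ⇒  (-18)·c = -108  ⇒  c = 6.

c = 6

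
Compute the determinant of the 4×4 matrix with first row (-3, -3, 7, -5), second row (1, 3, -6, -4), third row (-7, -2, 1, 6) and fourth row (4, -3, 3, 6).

-854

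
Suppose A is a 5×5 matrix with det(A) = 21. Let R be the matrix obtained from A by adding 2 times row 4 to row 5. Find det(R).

21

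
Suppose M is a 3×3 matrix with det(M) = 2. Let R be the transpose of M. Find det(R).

The determinant is 2.

det(Mᵀ) = det(M).
det(R) = (1)·(2) = 2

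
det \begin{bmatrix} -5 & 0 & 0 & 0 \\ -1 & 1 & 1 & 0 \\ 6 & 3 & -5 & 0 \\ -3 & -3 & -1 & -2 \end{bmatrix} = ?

-80

Expand along row 1 (it has 3 zeros):
  + (-5) · M_11   where M_11 = det([1 1 0; 3 -5 0; -3 -1 -2]) = 16
det = (+1)·(-5)·(16) = -80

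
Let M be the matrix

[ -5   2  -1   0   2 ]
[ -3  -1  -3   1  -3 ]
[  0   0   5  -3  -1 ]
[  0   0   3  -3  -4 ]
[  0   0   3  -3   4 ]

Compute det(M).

M is block upper-triangular with a 2×2 block and a 3×3 block on the diagonal, so its determinant equals the product of the determinants of the diagonal blocks.
det of the 2×2 block = 11
det of the 3×3 block = -48
det = (11)·(-48) = -528

-528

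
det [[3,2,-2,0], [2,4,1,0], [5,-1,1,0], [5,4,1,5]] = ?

Expand along column 4 (it has 3 zeros):
  + (5) · M_44   where M_44 = det([3 2 -2; 2 4 1; 5 -1 1]) = 65
det = (+1)·(5)·(65) = 325

325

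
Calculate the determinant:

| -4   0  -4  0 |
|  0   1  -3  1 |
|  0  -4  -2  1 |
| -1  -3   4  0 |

Expand along row 1 (it has 2 zeros):
  + (-4) · M_11   where M_11 = det([1 -3 1; -4 -2 1; -3 4 0]) = -17
  + (-4) · M_13   where M_13 = det([0 1 1; 0 -4 1; -1 -3 0]) = -5
det = (+1)·(-4)·(-17) + (+1)·(-4)·(-5) = 88

88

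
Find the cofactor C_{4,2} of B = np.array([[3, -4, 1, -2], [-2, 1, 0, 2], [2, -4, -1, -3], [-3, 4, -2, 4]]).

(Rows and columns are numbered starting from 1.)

0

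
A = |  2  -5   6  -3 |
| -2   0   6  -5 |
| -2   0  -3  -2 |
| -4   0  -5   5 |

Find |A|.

Expand along column 2 (it has 3 zeros):
  − (-5) · M_12   where M_12 = det([-2 6 -5; -2 -3 -2; -4 -5 5]) = 168
det = (-1)·(-5)·(168) = 840

840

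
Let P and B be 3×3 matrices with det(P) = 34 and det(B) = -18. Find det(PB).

The determinant is -612.

det(PB) = det(P)·det(B) = (34)·(-18) = -612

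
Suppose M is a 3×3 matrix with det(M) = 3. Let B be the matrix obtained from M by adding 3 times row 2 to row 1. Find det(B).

Adding a multiple of one row to another leaves the determinant unchanged.
det(B) = (1)·(3) = 3

|B| = 3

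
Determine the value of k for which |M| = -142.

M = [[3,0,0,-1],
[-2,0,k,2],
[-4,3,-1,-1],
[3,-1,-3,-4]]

k = -3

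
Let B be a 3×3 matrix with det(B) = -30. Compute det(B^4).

The determinant is 810000.

det(B^4) = (det B)^4 = (-30)^4 = 810000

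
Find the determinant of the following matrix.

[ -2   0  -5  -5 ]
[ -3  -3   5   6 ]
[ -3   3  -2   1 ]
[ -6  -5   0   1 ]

Expand along row 1 (it has 1 zero):
  + (-2) · M_11   where M_11 = det([-3 5 6; 3 -2 1; -5 0 1]) = -94
  + (-5) · M_13   where M_13 = det([-3 -3 6; -3 3 1; -6 -5 1]) = 183
  − (-5) · M_14   where M_14 = det([-3 -3 5; -3 3 -2; -6 -5 0]) = 159
det = (+1)·(-2)·(-94) + (+1)·(-5)·(183) + (-1)·(-5)·(159) = 68

68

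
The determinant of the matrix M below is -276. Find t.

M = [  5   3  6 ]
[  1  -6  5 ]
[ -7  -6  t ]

Expanding along the column containing t, det(M) is linear in t: det(M) = (-33)·t + (-243).
Set (-33)·t + (-243) = -276  ⇒  (-33)·t = -33  ⇒  t = 1.

1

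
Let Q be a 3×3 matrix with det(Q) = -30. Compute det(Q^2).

det(Q^2) = (det Q)^2 = (-30)^2 = 900

The determinant is 900.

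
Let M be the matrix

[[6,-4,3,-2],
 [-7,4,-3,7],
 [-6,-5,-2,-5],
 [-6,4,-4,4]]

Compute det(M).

det(M) = 326

Expand along row 1:
  + (6) · M_11   where M_11 = det([4 -3 7; -5 -2 -5; 4 -4 4]) = 84
  − (-4) · M_12   where M_12 = det([-7 -3 7; -6 -2 -5; -6 -4 4]) = 118
  + (3) · M_13   where M_13 = det([-7 4 7; -6 -5 -5; -6 4 4]) = -162
  − (-2) · M_14   where M_14 = det([-7 4 -3; -6 -5 -2; -6 4 -4]) = -82
det = (+1)·(6)·(84) + (-1)·(-4)·(118) + (+1)·(3)·(-162) + (-1)·(-2)·(-82) = 326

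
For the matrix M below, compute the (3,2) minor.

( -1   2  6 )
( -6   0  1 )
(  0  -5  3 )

Delete row 3 and column 2; the remaining 2×2 submatrix is [-1 6; -6 1].
Its determinant is (-1)·1 − 6·(-6) = 35.

35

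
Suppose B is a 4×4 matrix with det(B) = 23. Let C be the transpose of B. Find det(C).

det(Bᵀ) = det(B).
det(C) = (1)·(23) = 23

|C| = 23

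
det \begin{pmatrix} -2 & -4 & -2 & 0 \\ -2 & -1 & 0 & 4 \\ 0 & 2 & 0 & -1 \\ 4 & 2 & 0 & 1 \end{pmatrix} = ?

Expand along column 3 (it has 3 zeros):
  + (-2) · M_13   where M_13 = det([-2 -1 4; 0 2 -1; 4 2 1]) = -36
det = (+1)·(-2)·(-36) = 72

72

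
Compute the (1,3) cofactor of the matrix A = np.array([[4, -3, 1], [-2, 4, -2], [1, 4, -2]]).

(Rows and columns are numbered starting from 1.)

Delete row 1 and column 3; the remaining 2×2 submatrix is [-2 4; 1 4].
Its determinant is (-2)·4 − 4·1 = -12.
The cofactor carries sign (−1)^(1+3) = +1, so C_{1,3} = +(-12) = -12.

-12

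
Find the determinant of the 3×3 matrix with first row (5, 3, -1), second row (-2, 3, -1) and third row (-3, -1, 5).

Expand along column 1:
  + 5 · |3 -1; -1 5| = 5·(15 − 1) = 70
  − (-2) · |3 -1; -1 5| = −(-2)·(15 − 1) = 28
  + (-3) · |3 -1; 3 -1| = (-3)·(-3 − (-3)) = 0
Sum: (70) + (28) + (0) = 98

The determinant is 98.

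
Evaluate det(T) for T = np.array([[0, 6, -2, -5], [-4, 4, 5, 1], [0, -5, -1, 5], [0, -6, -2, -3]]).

592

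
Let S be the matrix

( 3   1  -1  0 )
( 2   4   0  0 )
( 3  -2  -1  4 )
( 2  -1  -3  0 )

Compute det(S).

Expand along column 4 (it has 3 zeros):
  − (4) · M_34   where M_34 = det([3 1 -1; 2 4 0; 2 -1 -3]) = -20
det = (-1)·(4)·(-20) = 80

80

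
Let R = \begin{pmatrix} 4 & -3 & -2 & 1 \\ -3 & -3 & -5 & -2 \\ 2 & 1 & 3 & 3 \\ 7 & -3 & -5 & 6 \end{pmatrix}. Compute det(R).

det(R) = -242

Expand along row 1:
  + (4) · M_11   where M_11 = det([-3 -5 -2; 1 3 3; -3 -5 6]) = -32
  − (-3) · M_12   where M_12 = det([-3 -5 -2; 2 3 3; 7 -5 6]) = -82
  + (-2) · M_13   where M_13 = det([-3 -3 -2; 2 1 3; 7 -3 6]) = -46
  − (1) · M_14   where M_14 = det([-3 -3 -5; 2 1 3; 7 -3 -5]) = -40
det = (+1)·(4)·(-32) + (-1)·(-3)·(-82) + (+1)·(-2)·(-46) + (-1)·(1)·(-40) = -242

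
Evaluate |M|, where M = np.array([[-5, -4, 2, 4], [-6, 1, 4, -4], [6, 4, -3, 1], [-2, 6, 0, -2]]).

Expand along row 4 (it has 1 zero):
  − (-2) · M_41   where M_41 = det([-4 2 4; 1 4 -4; 4 -3 1]) = -78
  + (6) · M_42   where M_42 = det([-5 2 4; -6 4 -4; 6 -3 1]) = -20
  + (-2) · M_44   where M_44 = det([-5 -4 2; -6 1 4; 6 4 -3]) = 11
det = (-1)·(-2)·(-78) + (+1)·(6)·(-20) + (+1)·(-2)·(11) = -298

det(M) = -298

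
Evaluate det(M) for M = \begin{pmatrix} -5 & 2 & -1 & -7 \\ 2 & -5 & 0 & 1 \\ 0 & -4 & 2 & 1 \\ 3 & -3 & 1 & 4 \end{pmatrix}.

The determinant is -4.

Expand along row 2 (it has 1 zero):
  − (2) · M_21   where M_21 = det([2 -1 -7; -4 2 1; -3 1 4]) = -13
  + (-5) · M_22   where M_22 = det([-5 -1 -7; 0 2 1; 3 1 4]) = 4
  + (1) · M_24   where M_24 = det([-5 2 -1; 0 -4 2; 3 -3 1]) = -10
det = (-1)·(2)·(-13) + (+1)·(-5)·(4) + (+1)·(1)·(-10) = -4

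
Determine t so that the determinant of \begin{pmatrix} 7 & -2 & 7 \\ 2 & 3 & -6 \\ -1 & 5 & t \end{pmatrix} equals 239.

Expanding along the column containing t, det(A) is linear in t: det(A) = (25)·t + (289).
Set (25)·t + (289) = 239  ⇒  (25)·t = -50  ⇒  t = -2.

-2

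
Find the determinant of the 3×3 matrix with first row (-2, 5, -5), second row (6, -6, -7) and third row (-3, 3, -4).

Expand along column 1:
  + (-2) · |-6 -7; 3 -4| = (-2)·(24 − (-21)) = -90
  − 6 · |5 -5; 3 -4| = −6·(-20 − (-15)) = 30
  + (-3) · |5 -5; -6 -7| = (-3)·(-35 − 30) = 195
Sum: (-90) + (30) + (195) = 135

The determinant is 135.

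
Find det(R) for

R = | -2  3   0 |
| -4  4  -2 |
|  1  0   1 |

det(R) = -2

Expand along column 2:
  − 3 · |-4 -2; 1 1| = −3·(-4 − (-2)) = 6
  + 4 · |-2 0; 1 1| = 4·(-2 − 0) = -8
Sum: (6) + (-8) = -2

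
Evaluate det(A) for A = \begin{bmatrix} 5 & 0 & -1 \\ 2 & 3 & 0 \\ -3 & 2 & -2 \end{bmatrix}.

-43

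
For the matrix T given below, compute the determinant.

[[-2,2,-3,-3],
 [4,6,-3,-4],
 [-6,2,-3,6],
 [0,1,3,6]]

|T| = 522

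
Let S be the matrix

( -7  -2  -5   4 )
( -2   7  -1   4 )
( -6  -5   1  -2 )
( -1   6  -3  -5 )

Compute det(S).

Expand along row 1:
  + (-7) · M_11   where M_11 = det([7 -1 4; -5 1 -2; 6 -3 -5]) = -4
  − (-2) · M_12   where M_12 = det([-2 -1 4; -6 1 -2; -1 -3 -5]) = 126
  + (-5) · M_13   where M_13 = det([-2 7 4; -6 -5 -2; -1 6 -5]) = -434
  − (4) · M_14   where M_14 = det([-2 7 -1; -6 -5 1; -1 6 -3]) = -110
det = (+1)·(-7)·(-4) + (-1)·(-2)·(126) + (+1)·(-5)·(-434) + (-1)·(4)·(-110) = 2890

The determinant is 2890.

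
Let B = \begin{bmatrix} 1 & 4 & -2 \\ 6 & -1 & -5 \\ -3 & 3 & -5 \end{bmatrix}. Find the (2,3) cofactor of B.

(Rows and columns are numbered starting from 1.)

-15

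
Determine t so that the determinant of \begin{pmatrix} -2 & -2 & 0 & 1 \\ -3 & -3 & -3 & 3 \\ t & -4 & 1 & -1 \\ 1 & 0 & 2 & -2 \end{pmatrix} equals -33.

t = 4

Expanding along the column containing t, det(A) is linear in t: det(A) = (-6)·t + (-9).
Set (-6)·t + (-9) = -33  ⇒  (-6)·t = -24  ⇒  t = 4.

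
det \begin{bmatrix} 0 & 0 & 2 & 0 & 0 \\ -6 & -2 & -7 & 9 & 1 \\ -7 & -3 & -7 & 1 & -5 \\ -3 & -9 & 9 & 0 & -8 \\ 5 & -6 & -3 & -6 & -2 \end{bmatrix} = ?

The determinant is 3068.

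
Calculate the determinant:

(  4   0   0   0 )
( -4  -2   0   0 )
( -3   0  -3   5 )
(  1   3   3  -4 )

The matrix is block lower-triangular with a 2×2 block and a 2×2 block on the diagonal, so its determinant equals the product of the determinants of the diagonal blocks.
det of the 2×2 block = -8
det of the 2×2 block = -3
det = (-8)·(-3) = 24

24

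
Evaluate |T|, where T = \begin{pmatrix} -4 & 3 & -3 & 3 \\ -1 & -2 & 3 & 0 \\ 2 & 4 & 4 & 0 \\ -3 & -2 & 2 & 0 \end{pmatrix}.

Expand along column 4 (it has 3 zeros):
  − (3) · M_14   where M_14 = det([-1 -2 3; 2 4 4; -3 -2 2]) = 40
det = (-1)·(3)·(40) = -120

det(T) = -120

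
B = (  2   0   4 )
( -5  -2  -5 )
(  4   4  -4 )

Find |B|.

Expand along row 1:
  + 2 · |-2 -5; 4 -4| = 2·(8 − (-20)) = 56
  + 4 · |-5 -2; 4 4| = 4·(-20 − (-8)) = -48
Sum: (56) + (-48) = 8

The determinant is 8.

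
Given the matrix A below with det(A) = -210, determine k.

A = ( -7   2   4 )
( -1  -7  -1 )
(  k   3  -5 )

Expanding along the row containing k, det(A) is linear in k: det(A) = (26)·k + (-288).
Set (26)·k + (-288) = -210  ⇒  (26)·k = 78  ⇒  k = 3.

k = 3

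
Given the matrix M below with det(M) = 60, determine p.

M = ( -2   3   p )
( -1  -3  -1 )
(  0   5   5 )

p = -5

Expanding along the row containing p, det(M) is linear in p: det(M) = (-5)·p + (35).
Set (-5)·p + (35) = 60  ⇒  (-5)·p = 25  ⇒  p = -5.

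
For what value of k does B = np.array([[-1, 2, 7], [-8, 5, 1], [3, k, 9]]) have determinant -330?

k = 6

Expanding along the row containing k, det(B) is linear in k: det(B) = (-55)·k + (0).
Set (-55)·k + (0) = -330  ⇒  (-55)·k = -330  ⇒  k = 6.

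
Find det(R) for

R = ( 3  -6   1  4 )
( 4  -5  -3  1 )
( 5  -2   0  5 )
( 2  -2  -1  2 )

|R| = 89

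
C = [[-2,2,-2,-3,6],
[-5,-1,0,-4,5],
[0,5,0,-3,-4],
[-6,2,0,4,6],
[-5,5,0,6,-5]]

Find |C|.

-4528

Expand along column 3 (it has 4 zeros):
  + (-2) · M_13   where M_13 = det([-5 -1 -4 5; 0 5 -3 -4; -6 2 4 6; -5 5 6 -5]) = 2264
det = (+1)·(-2)·(2264) = -4528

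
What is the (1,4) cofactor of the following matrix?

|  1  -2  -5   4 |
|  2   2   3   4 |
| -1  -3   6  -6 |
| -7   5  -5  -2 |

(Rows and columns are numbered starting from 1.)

202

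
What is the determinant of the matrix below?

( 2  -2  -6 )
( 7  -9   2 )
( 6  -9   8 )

34

Expand along row 1:
  + 2 · |-9 2; -9 8| = 2·(-72 − (-18)) = -108
  − (-2) · |7 2; 6 8| = −(-2)·(56 − 12) = 88
  + (-6) · |7 -9; 6 -9| = (-6)·(-63 − (-54)) = 54
Sum: (-108) + (88) + (54) = 34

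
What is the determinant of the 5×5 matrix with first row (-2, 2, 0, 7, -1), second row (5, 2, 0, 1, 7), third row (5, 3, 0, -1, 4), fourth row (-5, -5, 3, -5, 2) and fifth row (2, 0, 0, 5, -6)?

The determinant is 2643.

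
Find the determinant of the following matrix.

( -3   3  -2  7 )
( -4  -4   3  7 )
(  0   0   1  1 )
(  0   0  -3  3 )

The determinant is 144.

The matrix is block upper-triangular with a 2×2 block and a 2×2 block on the diagonal, so its determinant equals the product of the determinants of the diagonal blocks.
det of the 2×2 block = 24
det of the 2×2 block = 6
det = (24)·(6) = 144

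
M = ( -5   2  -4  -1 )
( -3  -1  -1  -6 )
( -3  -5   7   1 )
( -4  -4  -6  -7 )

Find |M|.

Expand along row 1:
  + (-5) · M_11   where M_11 = det([-1 -1 -6; -5 7 1; -4 -6 -7]) = -266
  − (2) · M_12   where M_12 = det([-3 -1 -6; -3 7 1; -4 -6 -7]) = -122
  + (-4) · M_13   where M_13 = det([-3 -1 -6; -3 -5 1; -4 -4 -7]) = -44
  − (-1) · M_14   where M_14 = det([-3 -1 -1; -3 -5 7; -4 -4 -6]) = -120
det = (+1)·(-5)·(-266) + (-1)·(2)·(-122) + (+1)·(-4)·(-44) + (-1)·(-1)·(-120) = 1630

|M| = 1630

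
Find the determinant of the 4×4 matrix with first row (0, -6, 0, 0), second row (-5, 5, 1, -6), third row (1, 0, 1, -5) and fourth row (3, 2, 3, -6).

-324

Expand along row 1 (it has 3 zeros):
  − (-6) · M_12   where M_12 = det([-5 1 -6; 1 1 -5; 3 3 -6]) = -54
det = (-1)·(-6)·(-54) = -324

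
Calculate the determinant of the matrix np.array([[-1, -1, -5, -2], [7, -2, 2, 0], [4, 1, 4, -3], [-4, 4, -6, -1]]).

-629

Expand along row 2 (it has 1 zero):
  − (7) · M_21   where M_21 = det([-1 -5 -2; 1 4 -3; 4 -6 -1]) = 121
  + (-2) · M_22   where M_22 = det([-1 -5 -2; 4 4 -3; -4 -6 -1]) = -42
  − (2) · M_23   where M_23 = det([-1 -1 -2; 4 1 -3; -4 4 -1]) = -67
det = (-1)·(7)·(121) + (+1)·(-2)·(-42) + (-1)·(2)·(-67) = -629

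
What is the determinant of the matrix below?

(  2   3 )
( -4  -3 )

6

det = 2·(-3) − 3·(-4) = -6 − (-12) = 6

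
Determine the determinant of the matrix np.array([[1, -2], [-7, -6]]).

det = 1·(-6) − (-2)·(-7) = -6 − 14 = -20

-20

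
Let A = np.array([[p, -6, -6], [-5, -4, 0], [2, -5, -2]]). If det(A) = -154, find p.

-2

Expanding along the row containing p, det(A) is linear in p: det(A) = (8)·p + (-138).
Set (8)·p + (-138) = -154  ⇒  (8)·p = -16  ⇒  p = -2.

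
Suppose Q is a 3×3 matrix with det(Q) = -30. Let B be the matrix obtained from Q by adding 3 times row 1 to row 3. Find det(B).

Adding a multiple of one row to another leaves the determinant unchanged.
det(B) = (1)·(-30) = -30

-30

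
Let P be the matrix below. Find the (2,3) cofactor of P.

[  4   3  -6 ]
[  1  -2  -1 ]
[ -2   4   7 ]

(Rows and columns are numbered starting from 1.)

Delete row 2 and column 3; the remaining 2×2 submatrix is [4 3; -2 4].
Its determinant is 4·4 − 3·(-2) = 22.
The cofactor carries sign (−1)^(2+3) = −1, so C_{2,3} = −(22) = -22.

-22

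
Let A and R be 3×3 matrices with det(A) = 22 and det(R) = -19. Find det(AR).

|AR| = -418

det(AR) = det(A)·det(R) = (22)·(-19) = -418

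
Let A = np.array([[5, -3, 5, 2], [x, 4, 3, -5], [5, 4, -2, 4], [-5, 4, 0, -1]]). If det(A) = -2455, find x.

9

Expanding along the column containing x, det(A) is linear in x: det(A) = (-110)·x + (-1465).
Set (-110)·x + (-1465) = -2455  ⇒  (-110)·x = -990  ⇒  x = 9.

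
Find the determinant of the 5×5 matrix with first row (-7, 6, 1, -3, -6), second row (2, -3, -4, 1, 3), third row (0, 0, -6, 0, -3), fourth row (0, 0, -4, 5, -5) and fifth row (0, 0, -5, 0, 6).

The matrix is block upper-triangular with a 2×2 block and a 3×3 block on the diagonal, so its determinant equals the product of the determinants of the diagonal blocks.
det of the 2×2 block = 9
det of the 3×3 block = -255
det = (9)·(-255) = -2295

-2295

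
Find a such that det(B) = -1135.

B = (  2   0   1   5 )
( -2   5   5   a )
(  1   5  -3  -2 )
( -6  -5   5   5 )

-2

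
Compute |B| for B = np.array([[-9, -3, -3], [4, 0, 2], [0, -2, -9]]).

The determinant is -120.

Expand along row 2:
  − 4 · |-3 -3; -2 -9| = −4·(27 − 6) = -84
  − 2 · |-9 -3; 0 -2| = −2·(18 − 0) = -36
Sum: (-84) + (-36) = -120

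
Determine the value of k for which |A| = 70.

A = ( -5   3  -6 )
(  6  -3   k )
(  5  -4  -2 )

k = -2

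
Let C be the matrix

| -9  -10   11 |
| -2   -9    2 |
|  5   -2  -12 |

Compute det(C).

-329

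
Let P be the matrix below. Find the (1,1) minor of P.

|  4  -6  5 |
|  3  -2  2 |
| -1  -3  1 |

Delete row 1 and column 1; the remaining 2×2 submatrix is [-2 2; -3 1].
Its determinant is (-2)·1 − 2·(-3) = 4.

4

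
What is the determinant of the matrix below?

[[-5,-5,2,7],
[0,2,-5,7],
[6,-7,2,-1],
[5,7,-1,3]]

Expand along row 2 (it has 1 zero):
  + (2) · M_22   where M_22 = det([-5 2 7; 6 2 -1; 5 -1 3]) = -183
  − (-5) · M_23   where M_23 = det([-5 -5 7; 6 -7 -1; 5 7 3]) = 724
  + (7) · M_24   where M_24 = det([-5 -5 2; 6 -7 2; 5 7 -1]) = 109
det = (+1)·(2)·(-183) + (-1)·(-5)·(724) + (+1)·(7)·(109) = 4017

4017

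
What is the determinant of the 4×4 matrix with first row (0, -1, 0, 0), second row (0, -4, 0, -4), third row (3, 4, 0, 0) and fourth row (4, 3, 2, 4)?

-24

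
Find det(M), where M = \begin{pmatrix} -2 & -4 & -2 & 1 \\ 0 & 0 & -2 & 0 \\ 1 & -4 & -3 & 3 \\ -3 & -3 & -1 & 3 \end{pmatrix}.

Expand along row 2 (it has 3 zeros):
  − (-2) · M_23   where M_23 = det([-2 -4 1; 1 -4 3; -3 -3 3]) = 39
det = (-1)·(-2)·(39) = 78

The determinant is 78.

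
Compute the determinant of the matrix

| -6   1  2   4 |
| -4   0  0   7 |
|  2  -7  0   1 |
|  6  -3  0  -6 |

144

Expand along column 3 (it has 3 zeros):
  + (2) · M_13   where M_13 = det([-4 0 7; 2 -7 1; 6 -3 -6]) = 72
det = (+1)·(2)·(72) = 144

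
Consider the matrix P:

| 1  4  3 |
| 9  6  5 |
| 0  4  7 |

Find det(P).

det(P) = -122

Expand along column 1:
  + 1 · |6 5; 4 7| = 1·(42 − 20) = 22
  − 9 · |4 3; 4 7| = −9·(28 − 12) = -144
Sum: (22) + (-144) = -122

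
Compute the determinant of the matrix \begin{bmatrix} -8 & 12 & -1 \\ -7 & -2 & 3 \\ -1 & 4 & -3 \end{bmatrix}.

-210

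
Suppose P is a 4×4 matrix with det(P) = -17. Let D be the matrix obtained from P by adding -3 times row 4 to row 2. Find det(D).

Adding a multiple of one row to another leaves the determinant unchanged.
det(D) = (1)·(-17) = -17

-17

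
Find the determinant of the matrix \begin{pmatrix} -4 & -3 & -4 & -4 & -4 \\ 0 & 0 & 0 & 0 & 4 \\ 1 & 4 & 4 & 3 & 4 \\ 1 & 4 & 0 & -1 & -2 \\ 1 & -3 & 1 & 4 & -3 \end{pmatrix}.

Expand along row 2 (it has 4 zeros):
  − (4) · M_25   where M_25 = det([-4 -3 -4 -4; 1 4 4 3; 1 4 0 -1; 1 -3 1 4]) = 96
det = (-1)·(4)·(96) = -384

-384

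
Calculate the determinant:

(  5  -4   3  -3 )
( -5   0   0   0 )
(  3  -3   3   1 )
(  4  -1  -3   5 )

Expand along row 2 (it has 3 zeros):
  − (-5) · M_21   where M_21 = det([-4 3 -3; -3 3 1; -1 -3 5]) = -66
det = (-1)·(-5)·(-66) = -330

-330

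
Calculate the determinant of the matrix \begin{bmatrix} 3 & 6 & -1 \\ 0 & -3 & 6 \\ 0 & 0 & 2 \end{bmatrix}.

-18

The matrix is upper triangular, so the determinant is the product of the diagonal entries:
det = (3) · (-3) · (2) = -18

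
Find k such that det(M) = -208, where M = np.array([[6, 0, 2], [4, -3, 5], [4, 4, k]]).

8

Expanding along the column containing k, det(M) is linear in k: det(M) = (-18)·k + (-64).
Set (-18)·k + (-64) = -208  ⇒  (-18)·k = -144  ⇒  k = 8.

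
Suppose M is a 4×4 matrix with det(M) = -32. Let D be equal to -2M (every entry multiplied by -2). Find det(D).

For a 4×4 matrix, det(-2M) = (-2)^4·det(M) = 16·det(M).
det(D) = (16)·(-32) = -512

det(D) = -512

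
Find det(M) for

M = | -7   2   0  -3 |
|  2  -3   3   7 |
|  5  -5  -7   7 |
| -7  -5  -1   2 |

det(M) = 1780

Expand along row 1 (it has 1 zero):
  + (-7) · M_11   where M_11 = det([-3 3 7; -5 -7 7; -5 -1 2]) = -264
  − (2) · M_12   where M_12 = det([2 3 7; 5 -7 7; -7 -1 2]) = -569
  − (-3) · M_14   where M_14 = det([2 -3 3; 5 -5 -7; -7 -5 -1]) = -402
det = (+1)·(-7)·(-264) + (-1)·(2)·(-569) + (-1)·(-3)·(-402) = 1780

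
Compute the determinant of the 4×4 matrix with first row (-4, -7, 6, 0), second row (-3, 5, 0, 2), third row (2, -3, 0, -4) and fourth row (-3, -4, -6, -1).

Expand along column 3 (it has 2 zeros):
  + (6) · M_13   where M_13 = det([-3 5 2; 2 -3 -4; -3 -4 -1]) = 75
  − (-6) · M_43   where M_43 = det([-4 -7 0; -3 5 2; 2 -3 -4]) = 112
det = (+1)·(6)·(75) + (-1)·(-6)·(112) = 1122

The determinant is 1122.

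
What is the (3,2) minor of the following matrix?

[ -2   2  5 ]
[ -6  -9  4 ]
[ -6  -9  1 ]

The minor is 22.

Delete row 3 and column 2; the remaining 2×2 submatrix is [-2 5; -6 4].
Its determinant is (-2)·4 − 5·(-6) = 22.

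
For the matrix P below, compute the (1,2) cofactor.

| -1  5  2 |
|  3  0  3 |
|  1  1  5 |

The cofactor is -12.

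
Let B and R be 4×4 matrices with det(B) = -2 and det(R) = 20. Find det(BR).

-40

det(BR) = det(B)·det(R) = (-2)·(20) = -40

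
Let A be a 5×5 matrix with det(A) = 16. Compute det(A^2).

The determinant is 256.

det(A^2) = (det A)^2 = (16)^2 = 256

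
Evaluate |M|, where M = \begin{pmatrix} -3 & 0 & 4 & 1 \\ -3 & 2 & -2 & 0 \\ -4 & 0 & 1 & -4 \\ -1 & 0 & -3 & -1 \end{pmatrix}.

104

Expand along column 2 (it has 3 zeros):
  + (2) · M_22   where M_22 = det([-3 4 1; -4 1 -4; -1 -3 -1]) = 52
det = (+1)·(2)·(52) = 104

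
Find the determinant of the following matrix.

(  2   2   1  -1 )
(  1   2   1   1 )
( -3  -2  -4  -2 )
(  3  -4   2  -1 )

Expand along row 1:
  + (2) · M_11   where M_11 = det([2 1 1; -2 -4 -2; -4 2 -1]) = 2
  − (2) · M_12   where M_12 = det([1 1 1; -3 -4 -2; 3 2 -1]) = 5
  + (1) · M_13   where M_13 = det([1 2 1; -3 -2 -2; 3 -4 -1]) = -6
  − (-1) · M_14   where M_14 = det([1 2 1; -3 -2 -4; 3 -4 2]) = -14
det = (+1)·(2)·(2) + (-1)·(2)·(5) + (+1)·(1)·(-6) + (-1)·(-1)·(-14) = -26

-26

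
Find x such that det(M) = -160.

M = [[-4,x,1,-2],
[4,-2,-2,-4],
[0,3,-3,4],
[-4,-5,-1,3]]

Expanding along the row containing x, det(M) is linear in x: det(M) = (-60)·x + (-700).
Set (-60)·x + (-700) = -160  ⇒  (-60)·x = 540  ⇒  x = -9.

x = -9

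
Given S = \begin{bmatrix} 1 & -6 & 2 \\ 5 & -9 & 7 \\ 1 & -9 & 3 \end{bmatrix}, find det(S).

12

Expand along row 1:
  + 1 · |-9 7; -9 3| = 1·(-27 − (-63)) = 36
  − (-6) · |5 7; 1 3| = −(-6)·(15 − 7) = 48
  + 2 · |5 -9; 1 -9| = 2·(-45 − (-9)) = -72
Sum: (36) + (48) + (-72) = 12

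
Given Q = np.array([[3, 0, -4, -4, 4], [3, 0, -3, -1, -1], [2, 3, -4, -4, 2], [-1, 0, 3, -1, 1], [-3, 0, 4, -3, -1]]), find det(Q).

Expand along column 2 (it has 4 zeros):
  − (3) · M_32   where M_32 = det([3 -4 -4 4; 3 -3 -1 -1; -1 3 -1 1; -3 4 -3 -1]) = 158
det = (-1)·(3)·(158) = -474

The determinant is -474.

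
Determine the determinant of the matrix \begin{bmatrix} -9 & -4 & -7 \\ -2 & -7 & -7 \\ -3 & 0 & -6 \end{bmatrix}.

Expand along column 2:
  − (-4) · |-2 -7; -3 -6| = −(-4)·(12 − 21) = -36
  + (-7) · |-9 -7; -3 -6| = (-7)·(54 − 21) = -231
Sum: (-36) + (-231) = -267

-267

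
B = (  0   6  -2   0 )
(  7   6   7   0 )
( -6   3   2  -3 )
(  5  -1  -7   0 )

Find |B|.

Expand along column 4 (it has 3 zeros):
  − (-3) · M_34   where M_34 = det([0 6 -2; 7 6 7; 5 -1 -7]) = 578
det = (-1)·(-3)·(578) = 1734

1734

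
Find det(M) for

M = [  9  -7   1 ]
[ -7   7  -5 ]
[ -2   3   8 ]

|M| = 170

Expand along row 1:
  + 9 · |7 -5; 3 8| = 9·(56 − (-15)) = 639
  − (-7) · |-7 -5; -2 8| = −(-7)·(-56 − 10) = -462
  + 1 · |-7 7; -2 3| = 1·(-21 − (-14)) = -7
Sum: (639) + (-462) + (-7) = 170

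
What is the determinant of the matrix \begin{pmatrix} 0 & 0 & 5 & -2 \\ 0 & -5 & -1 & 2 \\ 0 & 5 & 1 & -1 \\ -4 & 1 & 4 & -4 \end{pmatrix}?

Expand along column 1 (it has 3 zeros):
  − (-4) · M_41   where M_41 = det([0 5 -2; -5 -1 2; 5 1 -1]) = 25
det = (-1)·(-4)·(25) = 100

100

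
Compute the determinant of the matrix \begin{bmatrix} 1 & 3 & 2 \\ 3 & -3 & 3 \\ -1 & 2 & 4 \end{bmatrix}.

Expand along column 1:
  + 1 · |-3 3; 2 4| = 1·(-12 − 6) = -18
  − 3 · |3 2; 2 4| = −3·(12 − 4) = -24
  + (-1) · |3 2; -3 3| = (-1)·(9 − (-6)) = -15
Sum: (-18) + (-24) + (-15) = -57

The determinant is -57.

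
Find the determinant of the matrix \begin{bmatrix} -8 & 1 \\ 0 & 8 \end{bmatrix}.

det = (-8)·8 − 1·0 = -64 − 0 = -64

The determinant is -64.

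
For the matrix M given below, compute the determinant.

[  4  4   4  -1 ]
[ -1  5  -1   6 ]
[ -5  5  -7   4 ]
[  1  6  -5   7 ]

The determinant is -1102.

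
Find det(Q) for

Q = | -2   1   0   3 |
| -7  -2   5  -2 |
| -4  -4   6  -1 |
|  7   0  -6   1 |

|Q| = 227

Expand along row 1 (it has 1 zero):
  + (-2) · M_11   where M_11 = det([-2 5 -2; -4 6 -1; 0 -6 1]) = -28
  − (1) · M_12   where M_12 = det([-7 5 -2; -4 6 -1; 7 -6 1]) = 21
  − (3) · M_14   where M_14 = det([-7 -2 5; -4 -4 6; 7 0 -6]) = -64
det = (+1)·(-2)·(-28) + (-1)·(1)·(21) + (-1)·(3)·(-64) = 227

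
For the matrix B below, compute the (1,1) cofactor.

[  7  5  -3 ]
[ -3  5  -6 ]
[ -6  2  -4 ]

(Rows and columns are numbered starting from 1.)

-8

Delete row 1 and column 1; the remaining 2×2 submatrix is [5 -6; 2 -4].
Its determinant is 5·(-4) − (-6)·2 = -8.
The cofactor carries sign (−1)^(1+1) = +1, so C_{1,1} = +(-8) = -8.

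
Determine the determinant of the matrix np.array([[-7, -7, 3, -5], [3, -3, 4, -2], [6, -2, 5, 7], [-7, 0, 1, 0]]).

Expand along row 4 (it has 2 zeros):
  − (-7) · M_41   where M_41 = det([-7 3 -5; -3 4 -2; -2 5 7]) = -156
  − (1) · M_43   where M_43 = det([-7 -7 -5; 3 -3 -2; 6 -2 7]) = 346
det = (-1)·(-7)·(-156) + (-1)·(1)·(346) = -1438

-1438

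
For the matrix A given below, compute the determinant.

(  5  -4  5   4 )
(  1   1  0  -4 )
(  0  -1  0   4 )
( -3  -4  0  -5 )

Expand along column 3 (it has 3 zeros):
  + (5) · M_13   where M_13 = det([1 1 -4; 0 -1 4; -3 -4 -5]) = 21
det = (+1)·(5)·(21) = 105

|A| = 105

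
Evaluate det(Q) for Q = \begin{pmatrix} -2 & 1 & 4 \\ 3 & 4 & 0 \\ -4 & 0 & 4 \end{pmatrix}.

20

Expand along column 2:
  − 1 · |3 0; -4 4| = −1·(12 − 0) = -12
  + 4 · |-2 4; -4 4| = 4·(-8 − (-16)) = 32
Sum: (-12) + (32) = 20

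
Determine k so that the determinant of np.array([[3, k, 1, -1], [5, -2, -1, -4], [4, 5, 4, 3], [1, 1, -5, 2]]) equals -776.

k = 4

Expanding along the row containing k, det(M) is linear in k: det(M) = (-216)·k + (88).
Set (-216)·k + (88) = -776  ⇒  (-216)·k = -864  ⇒  k = 4.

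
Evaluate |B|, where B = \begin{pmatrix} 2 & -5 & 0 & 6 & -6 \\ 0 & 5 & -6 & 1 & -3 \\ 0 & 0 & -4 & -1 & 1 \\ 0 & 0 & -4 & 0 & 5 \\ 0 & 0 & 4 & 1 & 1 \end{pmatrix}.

B is block upper-triangular with a 2×2 block and a 3×3 block on the diagonal, so its determinant equals the product of the determinants of the diagonal blocks.
det of the 2×2 block = 10
det of the 3×3 block = -8
det = (10)·(-8) = -80

|B| = -80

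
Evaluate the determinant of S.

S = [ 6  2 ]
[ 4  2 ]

The determinant is 4.

det(S) = 6·2 − 2·4 = 12 − 8 = 4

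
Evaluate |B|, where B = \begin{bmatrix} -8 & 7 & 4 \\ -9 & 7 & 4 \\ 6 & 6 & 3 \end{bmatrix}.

|B| = -3

Expand along row 1:
  + (-8) · |7 4; 6 3| = (-8)·(21 − 24) = 24
  − 7 · |-9 4; 6 3| = −7·(-27 − 24) = 357
  + 4 · |-9 7; 6 6| = 4·(-54 − 42) = -384
Sum: (24) + (357) + (-384) = -3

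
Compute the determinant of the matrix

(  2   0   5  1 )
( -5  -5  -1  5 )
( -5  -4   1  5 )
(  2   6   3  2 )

-253

Expand along row 1 (it has 1 zero):
  + (2) · M_11   where M_11 = det([-5 -1 5; -4 1 5; 6 3 2]) = -63
  + (5) · M_13   where M_13 = det([-5 -5 5; -5 -4 5; 2 6 2]) = -20
  − (1) · M_14   where M_14 = det([-5 -5 -1; -5 -4 1; 2 6 3]) = 27
det = (+1)·(2)·(-63) + (+1)·(5)·(-20) + (-1)·(1)·(27) = -253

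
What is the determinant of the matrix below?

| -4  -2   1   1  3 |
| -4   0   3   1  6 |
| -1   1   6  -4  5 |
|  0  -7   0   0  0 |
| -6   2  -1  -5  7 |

-3080

Expand along row 4 (it has 4 zeros):
  + (-7) · M_42   where M_42 = det([-4 1 1 3; -4 3 1 6; -1 6 -4 5; -6 -1 -5 7]) = 440
det = (+1)·(-7)·(440) = -3080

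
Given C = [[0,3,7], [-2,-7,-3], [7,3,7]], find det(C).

The determinant is 280.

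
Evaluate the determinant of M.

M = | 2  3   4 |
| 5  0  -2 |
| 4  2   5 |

|M| = -51

Expand along row 2:
  − 5 · |3 4; 2 5| = −5·(15 − 8) = -35
  − (-2) · |2 3; 4 2| = −(-2)·(4 − 12) = -16
Sum: (-35) + (-16) = -51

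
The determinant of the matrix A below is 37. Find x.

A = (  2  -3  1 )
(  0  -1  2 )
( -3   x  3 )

x = -7

Expanding along the row containing x, det(A) is linear in x: det(A) = (-4)·x + (9).
Set (-4)·x + (9) = 37  ⇒  (-4)·x = 28  ⇒  x = -7.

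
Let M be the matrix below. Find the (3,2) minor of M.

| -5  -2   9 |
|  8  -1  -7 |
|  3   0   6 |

-37

Delete row 3 and column 2; the remaining 2×2 submatrix is [-5 9; 8 -7].
Its determinant is (-5)·(-7) − 9·8 = -37.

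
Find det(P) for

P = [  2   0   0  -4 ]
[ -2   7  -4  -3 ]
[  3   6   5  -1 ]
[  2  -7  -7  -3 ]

Expand along row 1 (it has 2 zeros):
  + (2) · M_11   where M_11 = det([7 -4 -3; 6 5 -1; -7 -7 -3]) = -233
  − (-4) · M_14   where M_14 = det([-2 7 -4; 3 6 5; 2 -7 -7]) = 363
det = (+1)·(2)·(-233) + (-1)·(-4)·(363) = 986

det(P) = 986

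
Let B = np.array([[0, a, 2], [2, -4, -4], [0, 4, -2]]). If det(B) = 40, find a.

Expanding along the column containing a, det(B) is linear in a: det(B) = (4)·a + (16).
Set (4)·a + (16) = 40  ⇒  (4)·a = 24  ⇒  a = 6.

a = 6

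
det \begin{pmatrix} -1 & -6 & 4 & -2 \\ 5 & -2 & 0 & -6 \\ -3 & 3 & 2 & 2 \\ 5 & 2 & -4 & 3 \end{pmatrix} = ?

Expand along row 2 (it has 1 zero):
  − (5) · M_21   where M_21 = det([-6 4 -2; 3 2 2; 2 -4 3]) = -72
  + (-2) · M_22   where M_22 = det([-1 4 -2; -3 2 2; 5 -4 3]) = 58
  + (-6) · M_24   where M_24 = det([-1 -6 4; -3 3 2; 5 2 -4]) = -56
det = (-1)·(5)·(-72) + (+1)·(-2)·(58) + (+1)·(-6)·(-56) = 580

580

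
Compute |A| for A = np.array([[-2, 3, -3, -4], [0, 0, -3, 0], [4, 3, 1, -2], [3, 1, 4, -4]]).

Expand along row 2 (it has 3 zeros):
  − (-3) · M_23   where M_23 = det([-2 3 -4; 4 3 -2; 3 1 -4]) = 70
det = (-1)·(-3)·(70) = 210

|A| = 210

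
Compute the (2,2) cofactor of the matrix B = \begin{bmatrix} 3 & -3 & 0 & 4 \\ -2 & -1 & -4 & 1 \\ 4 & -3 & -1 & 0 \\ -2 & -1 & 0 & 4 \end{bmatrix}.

-20

Delete row 2 and column 2; the remaining 3×3 submatrix is [3 0 4; 4 -1 0; -2 0 4].
Its determinant is -20.
The cofactor carries sign (−1)^(2+2) = +1, so C_{2,2} = +(-20) = -20.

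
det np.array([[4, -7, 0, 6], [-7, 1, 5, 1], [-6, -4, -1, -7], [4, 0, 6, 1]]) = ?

Expand along row 1 (it has 1 zero):
  + (4) · M_11   where M_11 = det([1 5 1; -4 -1 -7; 0 6 1]) = 37
  − (-7) · M_12   where M_12 = det([-7 5 1; -6 -1 -7; 4 6 1]) = -429
  − (6) · M_14   where M_14 = det([-7 1 5; -6 -4 -1; 4 0 6]) = 280
det = (+1)·(4)·(37) + (-1)·(-7)·(-429) + (-1)·(6)·(280) = -4535

-4535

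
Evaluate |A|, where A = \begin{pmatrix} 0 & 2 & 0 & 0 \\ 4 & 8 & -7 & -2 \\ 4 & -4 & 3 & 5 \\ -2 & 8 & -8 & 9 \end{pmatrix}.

|A| = -1284

Expand along row 1 (it has 3 zeros):
  − (2) · M_12   where M_12 = det([4 -7 -2; 4 3 5; -2 -8 9]) = 642
det = (-1)·(2)·(642) = -1284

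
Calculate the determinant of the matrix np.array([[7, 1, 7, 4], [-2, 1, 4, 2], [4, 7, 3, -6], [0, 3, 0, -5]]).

417

Expand along row 4 (it has 2 zeros):
  + (3) · M_42   where M_42 = det([7 7 4; -2 4 2; 4 3 -6]) = -326
  + (-5) · M_44   where M_44 = det([7 1 7; -2 1 4; 4 7 3]) = -279
det = (+1)·(3)·(-326) + (+1)·(-5)·(-279) = 417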